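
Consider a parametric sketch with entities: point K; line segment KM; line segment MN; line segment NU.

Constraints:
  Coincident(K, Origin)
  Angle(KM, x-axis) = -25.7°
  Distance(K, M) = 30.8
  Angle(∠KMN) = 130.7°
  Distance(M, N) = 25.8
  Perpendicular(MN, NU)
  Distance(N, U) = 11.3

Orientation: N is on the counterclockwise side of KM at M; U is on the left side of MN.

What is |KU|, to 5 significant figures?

47.441

K is at the origin; KM runs at -25.7° with length 30.8, so M = 30.8·(cos -25.7°, sin -25.7°) = (27.753, -13.357). ∠KMN = 130.7°, so MN runs at -25.7° + (180° − 130.7°) = 23.600° from the x-axis; with |MN| = 25.8, N = M + 25.8·(cos 23.600°, sin 23.600°) = (51.395, -3.0277). MN ⟂ NU; with |NU| = 11.3 on the left of MN, U = N + 11.3·(-0.40035, 0.91636) = (46.871, 7.3272). Then |KU| = |U − K| = 47.441.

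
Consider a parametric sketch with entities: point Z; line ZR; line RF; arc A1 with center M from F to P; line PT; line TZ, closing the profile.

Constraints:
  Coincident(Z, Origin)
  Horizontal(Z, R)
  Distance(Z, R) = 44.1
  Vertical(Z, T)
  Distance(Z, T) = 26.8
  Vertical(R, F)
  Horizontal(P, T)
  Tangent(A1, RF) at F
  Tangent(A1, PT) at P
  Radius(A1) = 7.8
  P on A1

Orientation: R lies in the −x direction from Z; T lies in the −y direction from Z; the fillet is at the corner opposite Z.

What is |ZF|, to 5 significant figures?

48.019

The virtual corner opposite Z is at (-44.100, -26.800). A1 meets RF tangentially, so MF is at right angles to RF and since A1 is tangent to PT there, MP ⟂ PT, with radius 7.8, so the center M sits 7.8 in from both sides at M = (-36.300, -19.000). That places the tangent points at F = (-44.100, -19.000) on RF and P = (-36.300, -26.800) on PT. Then |ZF| = |F − Z| = 48.019.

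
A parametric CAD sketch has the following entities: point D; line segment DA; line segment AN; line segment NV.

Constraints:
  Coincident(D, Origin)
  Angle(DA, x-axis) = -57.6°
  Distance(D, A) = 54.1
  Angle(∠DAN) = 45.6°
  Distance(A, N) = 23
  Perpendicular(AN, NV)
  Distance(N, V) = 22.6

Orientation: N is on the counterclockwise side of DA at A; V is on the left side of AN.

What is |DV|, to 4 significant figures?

21.87

D is at the origin; DA runs at -57.6° with length 54.1, so A = 54.1·(cos -57.6°, sin -57.6°) = (28.99, -45.68). ∠DAN = 45.6°, so AN runs at -57.6° + (180° − 45.6°) = 76.80° from the x-axis; with |AN| = 23.0, N = A + 23.0·(cos 76.80°, sin 76.80°) = (34.24, -23.29). The perpendicularity gives NV at right angles to AN; with |NV| = 22.6 on the left of AN, V = N + 22.6·(-0.9736, 0.2284) = (12.24, -18.13). Then |DV| = |V − D| = 21.87.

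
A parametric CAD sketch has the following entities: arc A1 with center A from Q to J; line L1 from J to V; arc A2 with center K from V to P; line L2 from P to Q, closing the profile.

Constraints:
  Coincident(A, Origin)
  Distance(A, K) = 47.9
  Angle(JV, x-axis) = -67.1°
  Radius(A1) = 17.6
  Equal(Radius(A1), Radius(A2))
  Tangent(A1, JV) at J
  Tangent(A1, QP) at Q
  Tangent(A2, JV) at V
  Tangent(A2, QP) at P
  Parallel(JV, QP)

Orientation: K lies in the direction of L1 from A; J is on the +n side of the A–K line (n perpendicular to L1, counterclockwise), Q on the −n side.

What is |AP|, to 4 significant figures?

51.03

The slot axis is L1's direction at -67.1°, so u = (cos -67.1°, sin -67.1°) = (0.3891, -0.9212) and n = (−sin -67.1°, cos -67.1°) = (0.9212, 0.3891). A is at the origin and K lies 47.9 along u from A, so K = 47.9·u = (18.64, -44.12). Tangency of A1 to both parallel lines with radius 17.6 puts J and Q at A ± 17.6·n: J = (16.21, 6.849), Q = (-16.21, -6.849). Equal radii place V and P the same way about K: V = K + 17.6·n = (34.85, -37.28), P = K − 17.6·n = (2.426, -50.97). Then |AP| = |P − A| = 51.03.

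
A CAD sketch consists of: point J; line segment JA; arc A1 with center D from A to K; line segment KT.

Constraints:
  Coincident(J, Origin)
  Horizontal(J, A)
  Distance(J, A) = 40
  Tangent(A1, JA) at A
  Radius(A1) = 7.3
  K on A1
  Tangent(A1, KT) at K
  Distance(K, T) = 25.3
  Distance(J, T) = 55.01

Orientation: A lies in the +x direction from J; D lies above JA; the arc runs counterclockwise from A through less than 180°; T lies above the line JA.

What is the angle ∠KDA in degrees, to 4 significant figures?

97.94°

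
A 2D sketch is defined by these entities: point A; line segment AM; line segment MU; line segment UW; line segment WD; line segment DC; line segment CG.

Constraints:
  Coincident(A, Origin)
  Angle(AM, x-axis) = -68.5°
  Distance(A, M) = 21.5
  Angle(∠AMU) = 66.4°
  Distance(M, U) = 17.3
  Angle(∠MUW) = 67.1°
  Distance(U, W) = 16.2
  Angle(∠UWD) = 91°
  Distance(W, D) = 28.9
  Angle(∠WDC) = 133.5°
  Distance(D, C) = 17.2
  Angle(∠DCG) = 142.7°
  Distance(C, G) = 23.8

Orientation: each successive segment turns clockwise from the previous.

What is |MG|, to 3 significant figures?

38.1

A is at the origin; AM runs at -68.5° with length 21.5, so M = (7.88, -20.0). ∠AMU = 66.4° gives MU at 178° from the x-axis; with |MU| = 17.3, U = (-9.41, -19.4). ∠MUW = 67.1° gives UW at 65.0° from the x-axis; with |UW| = 16.2, W = (-2.56, -4.69). ∠UWD = 91.0° gives WD at -24.0° from the x-axis; with |WD| = 28.9, D = (23.8, -16.4). ∠WDC = 133.5° gives DC at -70.5° from the x-axis; with |DC| = 17.2, C = (29.6, -32.7). ∠DCG = 142.7° gives CG at -108° from the x-axis; with |CG| = 23.8, G = (22.3, -55.3). Then |MG| = |G − M| = 38.1.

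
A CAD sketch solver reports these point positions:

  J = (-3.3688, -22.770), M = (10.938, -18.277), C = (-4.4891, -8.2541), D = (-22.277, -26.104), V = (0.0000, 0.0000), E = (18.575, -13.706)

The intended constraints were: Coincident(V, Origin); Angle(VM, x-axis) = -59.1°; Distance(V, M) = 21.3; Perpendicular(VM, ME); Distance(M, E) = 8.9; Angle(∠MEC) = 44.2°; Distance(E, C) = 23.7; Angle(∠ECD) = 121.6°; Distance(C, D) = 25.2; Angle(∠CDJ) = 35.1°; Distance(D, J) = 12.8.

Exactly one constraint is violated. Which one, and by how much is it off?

Distance(D, J) = 12.8 — off by 6.40.

V = (0.00, 0.00) ✓; VM at -59.10° ✓; |VM| = 21.30 ✓; ∠(VM, ME) = 90.00° ✓; |ME| = 8.900 ✓; ∠MEC = 44.20° ✓; |EC| = 23.70 ✓; ∠ECD = 121.6° ✓; |CD| = 25.20 ✓; ∠CDJ = 35.10° ✓; |DJ| = 19.20 ✗.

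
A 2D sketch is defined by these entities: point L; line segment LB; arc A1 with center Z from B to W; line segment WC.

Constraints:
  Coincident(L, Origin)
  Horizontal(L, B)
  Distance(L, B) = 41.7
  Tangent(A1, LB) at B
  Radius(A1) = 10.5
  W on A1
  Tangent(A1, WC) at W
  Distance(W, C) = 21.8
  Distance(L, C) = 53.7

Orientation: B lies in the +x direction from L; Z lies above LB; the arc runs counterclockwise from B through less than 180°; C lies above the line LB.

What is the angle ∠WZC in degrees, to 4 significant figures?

64.28°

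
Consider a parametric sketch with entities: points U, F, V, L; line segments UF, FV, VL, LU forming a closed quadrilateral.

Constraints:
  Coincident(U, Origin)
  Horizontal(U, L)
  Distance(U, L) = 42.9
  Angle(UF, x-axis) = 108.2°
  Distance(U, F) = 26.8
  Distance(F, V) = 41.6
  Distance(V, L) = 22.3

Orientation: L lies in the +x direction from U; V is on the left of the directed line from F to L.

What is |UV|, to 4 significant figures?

38.42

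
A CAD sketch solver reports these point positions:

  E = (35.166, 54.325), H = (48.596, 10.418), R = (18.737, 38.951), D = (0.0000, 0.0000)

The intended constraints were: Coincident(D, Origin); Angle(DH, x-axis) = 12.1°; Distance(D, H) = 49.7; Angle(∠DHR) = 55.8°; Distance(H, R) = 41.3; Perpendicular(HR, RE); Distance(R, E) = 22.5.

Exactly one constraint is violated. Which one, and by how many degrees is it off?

Perpendicular(HR, RE) — off by 3.20°.

D = (0.00, 0.00) ✓; DH at 12.10° ✓; |DH| = 49.70 ✓; ∠DHR = 55.80° ✓; |HR| = 41.30 ✓; ∠(HR, RE) = 93.20° ✗; |RE| = 22.50 ✓.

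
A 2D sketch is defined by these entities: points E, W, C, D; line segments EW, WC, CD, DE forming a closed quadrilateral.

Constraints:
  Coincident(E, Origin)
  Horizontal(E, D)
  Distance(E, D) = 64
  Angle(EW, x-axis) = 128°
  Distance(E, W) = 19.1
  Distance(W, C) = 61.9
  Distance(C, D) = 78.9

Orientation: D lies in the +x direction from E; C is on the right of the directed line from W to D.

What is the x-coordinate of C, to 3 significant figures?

-0.266

E is at the origin; ED is horizontal with |ED| = 64.0 and D in +x, so D = (64.0, 0). EW runs at 128.0° with |EW| = 19.1, so W = (-11.8, 15.1). C is determined by |WC| = 61.9 and |CD| = 78.9 together: it lies at the intersection of circle(W, 61.9) and circle(D, 78.9). With |WD| = 77.2, the foot of the radical line on WD is 23.1 from W and the perpendicular offset is √(61.9² − 23.1²) = 57.4. Taking the right-of-WD solution: C = (-0.266, -45.8).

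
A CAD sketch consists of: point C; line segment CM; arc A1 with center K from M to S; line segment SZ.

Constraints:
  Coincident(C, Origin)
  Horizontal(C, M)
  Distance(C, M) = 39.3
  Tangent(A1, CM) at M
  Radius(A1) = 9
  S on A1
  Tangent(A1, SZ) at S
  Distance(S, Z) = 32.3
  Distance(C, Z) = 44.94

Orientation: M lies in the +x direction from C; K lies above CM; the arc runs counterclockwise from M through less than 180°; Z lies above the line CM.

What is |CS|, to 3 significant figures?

48.2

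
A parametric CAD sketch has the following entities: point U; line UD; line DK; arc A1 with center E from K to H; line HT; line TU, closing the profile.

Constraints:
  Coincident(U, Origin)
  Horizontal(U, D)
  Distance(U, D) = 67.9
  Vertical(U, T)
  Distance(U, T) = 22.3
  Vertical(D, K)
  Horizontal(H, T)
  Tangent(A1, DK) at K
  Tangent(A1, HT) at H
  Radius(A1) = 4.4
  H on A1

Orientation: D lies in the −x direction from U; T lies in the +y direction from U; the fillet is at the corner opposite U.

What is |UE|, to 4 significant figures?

65.97

U is at the origin; UD is horizontal with |UD| = 67.9 and D on the −x side, so D = (-67.90, 0.000). UT is vertical with |UT| = 22.3 and T on the +y side, so T = (0.000, 22.30). The virtual corner opposite U is at (-67.90, 22.30). Tangency of A1 to DK means the radius EK is perpendicular to DK and A1 meets HT tangentially, so EH is at right angles to HT, with radius 4.4, so the center E sits 4.4 in from both sides at E = (-63.50, 17.90). Then |UE| = |E − U| = 65.97.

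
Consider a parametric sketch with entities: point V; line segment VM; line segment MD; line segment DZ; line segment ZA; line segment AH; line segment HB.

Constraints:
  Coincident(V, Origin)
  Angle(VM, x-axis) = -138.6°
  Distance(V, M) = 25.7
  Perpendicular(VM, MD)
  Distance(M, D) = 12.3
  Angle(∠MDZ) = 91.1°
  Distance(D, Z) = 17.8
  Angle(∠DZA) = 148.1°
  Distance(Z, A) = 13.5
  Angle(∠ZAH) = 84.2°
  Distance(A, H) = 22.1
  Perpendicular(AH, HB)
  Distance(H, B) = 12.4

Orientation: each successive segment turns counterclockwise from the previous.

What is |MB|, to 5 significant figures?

7.7811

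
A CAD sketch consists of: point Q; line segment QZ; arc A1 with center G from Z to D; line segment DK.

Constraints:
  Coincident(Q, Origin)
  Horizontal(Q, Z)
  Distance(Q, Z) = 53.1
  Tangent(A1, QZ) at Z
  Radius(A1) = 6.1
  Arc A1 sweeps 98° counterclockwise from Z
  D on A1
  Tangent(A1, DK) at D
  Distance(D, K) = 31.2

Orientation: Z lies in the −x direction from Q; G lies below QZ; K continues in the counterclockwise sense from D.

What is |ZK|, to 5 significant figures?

37.883

Q is at the origin; Q and Z share the same y with |QZ| = 53.1 and Z on the −x side, so Z = (-53.100, 0.0000). Since A1 is tangent to QZ there, GZ ⟂ QZ, so G = Z + (0, -6.1) = (-53.100, -6.1000). On A1, Z sits at bearing 90° from G; a 98° counterclockwise sweep puts D at bearing 188°, so D = G + 6.1·(cos 188°, sin 188°) = (-59.141, -6.9490). A1 meets DK tangentially, so GD is at right angles to DK, so DK runs along (−sin 188°, cos 188°); with |DK| = 31.2, K = (-54.798, -37.845). Then |ZK| = |K − Z| = 37.883.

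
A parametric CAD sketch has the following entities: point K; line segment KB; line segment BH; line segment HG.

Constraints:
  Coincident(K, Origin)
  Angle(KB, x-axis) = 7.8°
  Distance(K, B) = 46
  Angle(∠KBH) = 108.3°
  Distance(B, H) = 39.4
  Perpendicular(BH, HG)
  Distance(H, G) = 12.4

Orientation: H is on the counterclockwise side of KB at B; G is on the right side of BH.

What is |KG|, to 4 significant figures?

77.74

K is at the origin; KB runs at 7.8° with length 46.0, so B = 46.0·(cos 7.8°, sin 7.8°) = (45.57, 6.243). ∠KBH = 108.3°, so BH runs at 7.8° + (180° − 108.3°) = 79.50° from the x-axis; with |BH| = 39.4, H = B + 39.4·(cos 79.50°, sin 79.50°) = (52.75, 44.98). BH ⟂ HG; with |HG| = 12.4 on the right of BH, G = H + 12.4·(0.9833, -0.1822) = (64.95, 42.72). Then |KG| = |G − K| = 77.74.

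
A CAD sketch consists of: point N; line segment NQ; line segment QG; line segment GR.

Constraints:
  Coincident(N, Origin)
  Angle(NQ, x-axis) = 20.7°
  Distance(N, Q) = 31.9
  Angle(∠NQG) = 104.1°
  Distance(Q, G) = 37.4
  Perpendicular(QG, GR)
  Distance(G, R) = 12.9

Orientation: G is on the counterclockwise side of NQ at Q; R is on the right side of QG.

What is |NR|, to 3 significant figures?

62.9

N is at the origin; NQ runs at 20.7° with length 31.9, so Q = 31.9·(cos 20.7°, sin 20.7°) = (29.8, 11.3). ∠NQG = 104.1°, so QG runs at 20.7° + (180° − 104.1°) = 96.6° from the x-axis; with |QG| = 37.4, G = Q + 37.4·(cos 96.6°, sin 96.6°) = (25.5, 48.4). The perpendicularity gives GR at right angles to QG; with |GR| = 12.9 on the right of QG, R = G + 12.9·(0.993, 0.115) = (38.4, 49.9). Then |NR| = |R − N| = 62.9.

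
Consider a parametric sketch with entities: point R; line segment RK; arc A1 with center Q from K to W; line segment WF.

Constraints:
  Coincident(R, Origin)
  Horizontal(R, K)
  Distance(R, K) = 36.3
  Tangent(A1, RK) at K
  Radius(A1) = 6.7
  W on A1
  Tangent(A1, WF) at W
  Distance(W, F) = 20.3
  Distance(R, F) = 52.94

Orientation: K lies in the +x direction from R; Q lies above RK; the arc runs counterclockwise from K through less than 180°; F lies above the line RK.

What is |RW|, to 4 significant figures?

43.26

Checks: |QW| = 6.700 ✓; ∠(QW, WF) = 90.00° ✓; |WF| = 20.30 ✓; |RF| = 52.94 ✓.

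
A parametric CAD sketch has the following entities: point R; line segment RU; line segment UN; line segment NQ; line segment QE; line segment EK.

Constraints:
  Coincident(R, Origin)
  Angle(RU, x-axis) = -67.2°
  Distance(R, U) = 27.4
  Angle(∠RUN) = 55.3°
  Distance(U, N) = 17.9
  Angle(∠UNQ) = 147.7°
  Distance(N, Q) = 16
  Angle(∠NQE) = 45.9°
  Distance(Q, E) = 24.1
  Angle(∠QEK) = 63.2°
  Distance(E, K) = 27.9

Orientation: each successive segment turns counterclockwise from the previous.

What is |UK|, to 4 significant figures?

19.34

∠NQE = 45.9° gives QE at -136.1° from the x-axis; with |QE| = 24.1, E = (2.926, -10.87). ∠QEK = 63.2° gives EK at -19.30° from the x-axis; with |EK| = 27.9, K = (29.26, -20.09). Then |UK| = |K − U| = 19.34.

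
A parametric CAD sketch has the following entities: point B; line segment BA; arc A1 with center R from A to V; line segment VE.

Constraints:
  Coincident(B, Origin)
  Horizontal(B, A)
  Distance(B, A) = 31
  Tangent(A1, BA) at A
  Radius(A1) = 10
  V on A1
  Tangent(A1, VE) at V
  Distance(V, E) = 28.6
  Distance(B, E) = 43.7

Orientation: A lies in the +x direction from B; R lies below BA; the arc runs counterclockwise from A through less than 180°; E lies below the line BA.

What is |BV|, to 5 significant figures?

23.214

Checks: |RV| = 10.00 ✓; ∠(RV, VE) = 90.00° ✓; |VE| = 28.60 ✓; |BE| = 43.70 ✓.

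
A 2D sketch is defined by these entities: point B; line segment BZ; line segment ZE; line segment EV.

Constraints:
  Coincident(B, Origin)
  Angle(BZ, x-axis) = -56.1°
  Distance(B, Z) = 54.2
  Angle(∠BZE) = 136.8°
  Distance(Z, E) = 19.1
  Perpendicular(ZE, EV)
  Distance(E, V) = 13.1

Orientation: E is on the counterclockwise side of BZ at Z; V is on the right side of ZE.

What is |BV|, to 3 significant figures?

77.2

B is at the origin; BZ runs at -56.1° with length 54.2, so Z = 54.2·(cos -56.1°, sin -56.1°) = (30.2, -45.0). ∠BZE = 136.8°, so ZE runs at -56.1° + (180° − 136.8°) = -12.9° from the x-axis; with |ZE| = 19.1, E = Z + 19.1·(cos -12.9°, sin -12.9°) = (48.8, -49.3). ZE ⟂ EV; with |EV| = 13.1 on the right of ZE, V = E + 13.1·(-0.223, -0.975) = (45.9, -62.0). Then |BV| = |V − B| = 77.2.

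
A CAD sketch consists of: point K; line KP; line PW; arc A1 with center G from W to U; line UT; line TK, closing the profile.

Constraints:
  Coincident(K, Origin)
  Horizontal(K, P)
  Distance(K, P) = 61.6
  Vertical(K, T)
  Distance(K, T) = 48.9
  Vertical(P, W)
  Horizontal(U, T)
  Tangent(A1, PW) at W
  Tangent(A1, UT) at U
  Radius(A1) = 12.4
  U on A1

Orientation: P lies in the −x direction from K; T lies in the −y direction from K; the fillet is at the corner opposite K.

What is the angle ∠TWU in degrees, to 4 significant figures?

33.62°

K is at the origin; K and P share the same y with |KP| = 61.6 and P on the −x side, so P = (-61.60, 0.000). K and T share the same x with |KT| = 48.9 and T on the −y side, so T = (0.000, -48.90). The virtual corner opposite K is at (-61.60, -48.90). The tangent condition forces GW to be normal to PW and tangency of A1 to UT means the radius GU is perpendicular to UT, with radius 12.4, so the center G sits 12.4 in from both sides at G = (-49.20, -36.50). That places the tangent points at W = (-61.60, -36.50) on PW and U = (-49.20, -48.90) on UT. Then cos ∠TWU = WT·WU / (|WT||WU|), giving 33.62°.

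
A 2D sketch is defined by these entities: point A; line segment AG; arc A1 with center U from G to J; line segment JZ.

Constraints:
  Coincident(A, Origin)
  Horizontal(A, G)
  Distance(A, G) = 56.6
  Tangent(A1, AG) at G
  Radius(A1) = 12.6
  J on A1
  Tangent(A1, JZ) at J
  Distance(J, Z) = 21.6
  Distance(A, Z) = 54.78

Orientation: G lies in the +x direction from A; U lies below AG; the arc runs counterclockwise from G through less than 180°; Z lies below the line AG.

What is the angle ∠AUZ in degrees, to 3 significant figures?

70.1°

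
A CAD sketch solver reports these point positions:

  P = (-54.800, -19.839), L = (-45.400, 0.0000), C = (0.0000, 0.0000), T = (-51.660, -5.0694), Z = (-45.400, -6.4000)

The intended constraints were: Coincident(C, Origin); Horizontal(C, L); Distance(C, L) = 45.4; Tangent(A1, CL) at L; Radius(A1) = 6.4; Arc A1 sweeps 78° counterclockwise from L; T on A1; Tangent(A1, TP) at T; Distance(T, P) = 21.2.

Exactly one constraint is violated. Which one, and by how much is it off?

Distance(T, P) = 21.2 — off by 6.10.

C = (0.00, 0.00) ✓; C.y = 0.00, L.y = 0.00 ✓; |CL| = 45.40 ✓; ∠(ZL, LC) = 90.00° ✓; |ZL| = 6.400 ✓; bearing(Z→T) − bearing(Z→L) = 78.00° ✓; |ZT| = 6.400 ✓; ∠(ZT, TP) = 90.00° ✓; |TP| = 15.10 ✗.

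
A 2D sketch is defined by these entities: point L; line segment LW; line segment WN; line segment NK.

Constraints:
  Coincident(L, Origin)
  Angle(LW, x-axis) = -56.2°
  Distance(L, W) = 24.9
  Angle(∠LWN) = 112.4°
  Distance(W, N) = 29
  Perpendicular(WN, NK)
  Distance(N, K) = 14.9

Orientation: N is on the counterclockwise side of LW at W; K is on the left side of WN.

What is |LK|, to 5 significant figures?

39.336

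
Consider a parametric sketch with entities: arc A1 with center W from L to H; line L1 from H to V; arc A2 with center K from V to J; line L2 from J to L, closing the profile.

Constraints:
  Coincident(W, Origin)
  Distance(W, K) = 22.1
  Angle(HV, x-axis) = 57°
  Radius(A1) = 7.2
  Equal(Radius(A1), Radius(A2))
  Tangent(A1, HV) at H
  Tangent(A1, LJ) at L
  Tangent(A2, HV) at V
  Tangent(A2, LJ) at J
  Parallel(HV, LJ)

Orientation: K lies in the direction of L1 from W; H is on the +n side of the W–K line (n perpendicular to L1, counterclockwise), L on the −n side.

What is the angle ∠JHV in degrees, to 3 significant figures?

33.1°

The slot axis is L1's direction at 57.0°, so u = (cos 57.0°, sin 57.0°) = (0.545, 0.839) and n = (−sin 57.0°, cos 57.0°) = (-0.839, 0.545). W is at the origin and K lies 22.1 along u from W, so K = 22.1·u = (12.0, 18.5). Tangency of A1 to both parallel lines with radius 7.2 puts H and L at W ± 7.2·n: H = (-6.04, 3.92), L = (6.04, -3.92). Equal radii place V and J the same way about K: V = K + 7.2·n = (6.00, 22.5), J = K − 7.2·n = (18.1, 14.6). Then cos ∠JHV = HJ·HV / (|HJ||HV|), giving 33.1°.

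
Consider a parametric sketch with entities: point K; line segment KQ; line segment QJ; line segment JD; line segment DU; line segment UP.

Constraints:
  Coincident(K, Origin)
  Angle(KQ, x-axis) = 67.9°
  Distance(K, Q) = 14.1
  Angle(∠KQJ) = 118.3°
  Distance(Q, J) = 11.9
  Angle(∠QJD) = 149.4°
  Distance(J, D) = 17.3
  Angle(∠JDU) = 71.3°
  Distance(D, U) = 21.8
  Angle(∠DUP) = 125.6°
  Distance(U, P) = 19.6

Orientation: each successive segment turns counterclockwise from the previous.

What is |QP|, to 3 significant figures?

20.4

∠JDU = 71.3° gives DU at -91.1° from the x-axis; with |DU| = 21.8, U = (-19.0, 6.30). ∠DUP = 125.6° gives UP at -36.7° from the x-axis; with |UP| = 19.6, P = (-3.26, -5.42). Then |QP| = |P − Q| = 20.4.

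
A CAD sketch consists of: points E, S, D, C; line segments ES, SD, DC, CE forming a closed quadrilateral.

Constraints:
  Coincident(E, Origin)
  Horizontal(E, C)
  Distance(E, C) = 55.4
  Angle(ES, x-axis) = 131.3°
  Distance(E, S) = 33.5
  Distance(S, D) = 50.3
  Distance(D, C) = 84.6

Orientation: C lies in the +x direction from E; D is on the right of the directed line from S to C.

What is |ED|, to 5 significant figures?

35.666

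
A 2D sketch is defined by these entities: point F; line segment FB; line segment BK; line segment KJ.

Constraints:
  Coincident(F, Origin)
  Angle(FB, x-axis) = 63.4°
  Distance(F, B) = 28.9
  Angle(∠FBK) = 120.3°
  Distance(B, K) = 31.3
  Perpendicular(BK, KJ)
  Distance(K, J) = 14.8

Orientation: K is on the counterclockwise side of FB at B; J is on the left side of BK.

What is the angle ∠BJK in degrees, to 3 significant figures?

64.7°

F is at the origin; FB runs at 63.4° with length 28.9, so B = 28.9·(cos 63.4°, sin 63.4°) = (12.9, 25.8). ∠FBK = 120.3°, so BK runs at 63.4° + (180° − 120.3°) = 123° from the x-axis; with |BK| = 31.3, K = B + 31.3·(cos 123°, sin 123°) = (-4.15, 52.1). The perpendicularity gives KJ at right angles to BK; with |KJ| = 14.8 on the left of BK, J = K + 14.8·(-0.838, -0.546) = (-16.6, 44.0). Then cos ∠BJK = JB·JK / (|JB||JK|), giving 64.7°.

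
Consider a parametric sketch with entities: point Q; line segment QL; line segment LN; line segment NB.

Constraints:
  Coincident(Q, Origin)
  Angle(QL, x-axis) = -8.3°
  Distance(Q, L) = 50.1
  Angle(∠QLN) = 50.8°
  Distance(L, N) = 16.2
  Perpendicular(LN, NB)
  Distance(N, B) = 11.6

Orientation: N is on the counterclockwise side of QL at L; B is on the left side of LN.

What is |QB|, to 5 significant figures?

31.310

Q is at the origin; QL runs at -8.3° with length 50.1, so L = 50.1·(cos -8.3°, sin -8.3°) = (49.575, -7.2322). ∠QLN = 50.8°, so LN runs at -8.3° + (180° − 50.8°) = 120.90° from the x-axis; with |LN| = 16.2, N = L + 16.2·(cos 120.90°, sin 120.90°) = (41.256, 6.6684). LN ⟂ NB; with |NB| = 11.6 on the left of LN, B = N + 11.6·(-0.85806, -0.51354) = (31.302, 0.71133). Then |QB| = |B − Q| = 31.310.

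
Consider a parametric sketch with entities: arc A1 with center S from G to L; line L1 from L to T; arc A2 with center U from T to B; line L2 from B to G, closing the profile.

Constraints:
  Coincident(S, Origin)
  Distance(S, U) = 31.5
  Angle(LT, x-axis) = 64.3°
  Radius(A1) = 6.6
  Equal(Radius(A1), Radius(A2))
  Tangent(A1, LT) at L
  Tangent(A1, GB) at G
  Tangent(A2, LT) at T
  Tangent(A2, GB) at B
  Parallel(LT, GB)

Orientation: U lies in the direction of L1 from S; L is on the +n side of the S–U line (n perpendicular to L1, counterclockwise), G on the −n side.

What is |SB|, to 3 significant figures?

32.2

Tangency of A1 to both parallel lines with radius 6.6 puts L and G at S ± 6.6·n: L = (-5.95, 2.86), G = (5.95, -2.86). Equal radii place T and B the same way about U: T = U + 6.6·n = (7.71, 31.2), B = U − 6.6·n = (19.6, 25.5). Then |SB| = |B − S| = 32.2.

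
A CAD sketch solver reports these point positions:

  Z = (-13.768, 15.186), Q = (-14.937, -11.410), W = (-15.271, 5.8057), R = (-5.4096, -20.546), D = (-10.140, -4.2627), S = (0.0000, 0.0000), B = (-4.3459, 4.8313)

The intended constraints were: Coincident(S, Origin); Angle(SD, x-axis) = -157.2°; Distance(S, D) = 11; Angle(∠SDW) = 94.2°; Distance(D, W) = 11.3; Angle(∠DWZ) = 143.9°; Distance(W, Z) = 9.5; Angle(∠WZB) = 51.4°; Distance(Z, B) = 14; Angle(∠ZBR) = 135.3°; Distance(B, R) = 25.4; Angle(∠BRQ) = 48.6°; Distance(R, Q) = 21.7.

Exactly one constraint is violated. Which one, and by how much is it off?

Distance(R, Q) = 21.7 — off by 8.50.

S = (0.00, 0.00) ✓; SD at -157.2° ✓; |SD| = 11.00 ✓; ∠SDW = 94.20° ✓; |DW| = 11.30 ✓; ∠DWZ = 143.9° ✓; |WZ| = 9.500 ✓; ∠WZB = 51.40° ✓; |ZB| = 14.00 ✓; ∠ZBR = 135.3° ✓; |BR| = 25.40 ✓; ∠BRQ = 48.60° ✓; |RQ| = 13.20 ✗.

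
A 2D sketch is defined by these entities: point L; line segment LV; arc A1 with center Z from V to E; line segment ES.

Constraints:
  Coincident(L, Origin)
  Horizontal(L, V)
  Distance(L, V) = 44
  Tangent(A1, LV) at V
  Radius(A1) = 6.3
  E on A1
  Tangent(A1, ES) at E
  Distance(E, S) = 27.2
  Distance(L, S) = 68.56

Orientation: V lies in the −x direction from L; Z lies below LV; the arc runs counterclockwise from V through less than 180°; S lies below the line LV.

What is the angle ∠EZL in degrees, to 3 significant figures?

141°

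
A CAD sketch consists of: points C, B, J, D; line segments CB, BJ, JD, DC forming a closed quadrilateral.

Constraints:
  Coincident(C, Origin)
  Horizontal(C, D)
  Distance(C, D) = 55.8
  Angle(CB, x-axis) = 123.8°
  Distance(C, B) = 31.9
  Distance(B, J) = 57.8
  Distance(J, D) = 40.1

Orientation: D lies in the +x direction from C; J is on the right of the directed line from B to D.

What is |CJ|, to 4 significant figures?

26.37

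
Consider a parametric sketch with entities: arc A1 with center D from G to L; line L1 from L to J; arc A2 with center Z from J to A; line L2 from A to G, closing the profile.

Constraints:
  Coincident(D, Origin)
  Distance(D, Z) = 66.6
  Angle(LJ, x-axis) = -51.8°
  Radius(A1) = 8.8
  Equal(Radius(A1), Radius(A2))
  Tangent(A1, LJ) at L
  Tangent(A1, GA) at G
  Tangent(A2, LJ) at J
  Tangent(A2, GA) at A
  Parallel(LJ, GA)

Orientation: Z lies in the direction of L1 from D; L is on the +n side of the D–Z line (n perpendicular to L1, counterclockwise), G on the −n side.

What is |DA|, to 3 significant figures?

67.2

The slot axis is L1's direction at -51.8°, so u = (cos -51.8°, sin -51.8°) = (0.618, -0.786) and n = (−sin -51.8°, cos -51.8°) = (0.786, 0.618). D is at the origin and Z lies 66.6 along u from D, so Z = 66.6·u = (41.2, -52.3). Tangency of A1 to both parallel lines with radius 8.8 puts L and G at D ± 8.8·n: L = (6.92, 5.44), G = (-6.92, -5.44). Equal radii place J and A the same way about Z: J = Z + 8.8·n = (48.1, -46.9), A = Z − 8.8·n = (34.3, -57.8). Then |DA| = |A − D| = 67.2.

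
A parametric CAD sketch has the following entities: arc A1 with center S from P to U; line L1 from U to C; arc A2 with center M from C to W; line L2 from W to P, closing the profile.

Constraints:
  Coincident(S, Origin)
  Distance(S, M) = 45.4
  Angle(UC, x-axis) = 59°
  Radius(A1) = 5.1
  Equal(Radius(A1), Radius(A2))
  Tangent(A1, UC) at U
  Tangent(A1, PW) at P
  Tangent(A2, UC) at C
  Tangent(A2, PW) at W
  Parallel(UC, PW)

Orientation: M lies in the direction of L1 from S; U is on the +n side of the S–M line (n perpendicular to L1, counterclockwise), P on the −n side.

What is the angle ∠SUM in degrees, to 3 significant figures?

83.6°

The slot axis is L1's direction at 59.0°, so u = (cos 59.0°, sin 59.0°) = (0.515, 0.857) and n = (−sin 59.0°, cos 59.0°) = (-0.857, 0.515). S is at the origin and M lies 45.4 along u from S, so M = 45.4·u = (23.4, 38.9). Tangency of A1 to both parallel lines with radius 5.1 puts U and P at S ± 5.1·n: U = (-4.37, 2.63), P = (4.37, -2.63). Then cos ∠SUM = US·UM / (|US||UM|), giving 83.6°.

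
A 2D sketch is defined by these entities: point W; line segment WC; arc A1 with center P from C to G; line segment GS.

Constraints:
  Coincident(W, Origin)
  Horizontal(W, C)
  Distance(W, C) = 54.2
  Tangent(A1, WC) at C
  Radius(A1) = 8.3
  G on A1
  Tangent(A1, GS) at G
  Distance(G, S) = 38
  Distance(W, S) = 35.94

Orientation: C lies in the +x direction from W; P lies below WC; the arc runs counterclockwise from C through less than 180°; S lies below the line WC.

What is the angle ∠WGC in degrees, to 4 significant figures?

155.0°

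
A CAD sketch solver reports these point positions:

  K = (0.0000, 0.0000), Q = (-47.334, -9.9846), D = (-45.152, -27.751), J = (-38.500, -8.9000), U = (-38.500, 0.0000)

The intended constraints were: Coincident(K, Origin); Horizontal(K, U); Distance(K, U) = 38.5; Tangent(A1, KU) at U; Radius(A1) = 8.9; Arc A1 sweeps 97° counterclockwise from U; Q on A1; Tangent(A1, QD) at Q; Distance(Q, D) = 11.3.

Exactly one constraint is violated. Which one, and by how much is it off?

Distance(Q, D) = 11.3 — off by 6.60.

K = (0.00, 0.00) ✓; K.y = 0.00, U.y = 0.00 ✓; |KU| = 38.50 ✓; ∠(JU, UK) = 90.00° ✓; |JU| = 8.900 ✓; bearing(J→Q) − bearing(J→U) = 97.00° ✓; |JQ| = 8.900 ✓; ∠(JQ, QD) = 90.00° ✓; |QD| = 17.90 ✗.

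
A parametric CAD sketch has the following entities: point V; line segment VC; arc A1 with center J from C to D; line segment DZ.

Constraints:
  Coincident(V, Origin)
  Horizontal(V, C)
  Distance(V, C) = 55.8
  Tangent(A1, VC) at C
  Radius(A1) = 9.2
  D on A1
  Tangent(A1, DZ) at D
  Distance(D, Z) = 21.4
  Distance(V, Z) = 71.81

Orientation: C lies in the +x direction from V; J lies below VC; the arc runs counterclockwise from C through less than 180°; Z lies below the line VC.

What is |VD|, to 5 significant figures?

51.938

Checks: |VC| = 55.80 ✓; |JD| = 9.200 ✓; ∠(JD, DZ) = 90.00° ✓; |DZ| = 21.40 ✓; |VZ| = 71.81 ✓.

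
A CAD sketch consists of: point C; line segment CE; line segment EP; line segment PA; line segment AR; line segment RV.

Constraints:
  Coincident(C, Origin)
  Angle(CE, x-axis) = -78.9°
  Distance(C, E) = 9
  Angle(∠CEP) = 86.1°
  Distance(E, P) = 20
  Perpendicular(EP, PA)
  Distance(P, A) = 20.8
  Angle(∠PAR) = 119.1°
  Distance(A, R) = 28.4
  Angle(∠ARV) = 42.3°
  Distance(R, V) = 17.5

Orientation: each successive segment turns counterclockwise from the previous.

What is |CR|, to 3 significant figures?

26.2

C is at the origin; CE runs at -78.9° with length 9.0, so E = (1.73, -8.83). ∠CEP = 86.1° gives EP at 15.0° from the x-axis; with |EP| = 20.0, P = (21.1, -3.66). The perpendicularity gives PA at right angles to EP, so PA runs at 105°; with |PA| = 20.8, A = (15.7, 16.4). ∠PAR = 119.1° gives AR at 166° from the x-axis; with |AR| = 28.4, R = (-11.9, 23.4). Then |CR| = |R − C| = 26.2.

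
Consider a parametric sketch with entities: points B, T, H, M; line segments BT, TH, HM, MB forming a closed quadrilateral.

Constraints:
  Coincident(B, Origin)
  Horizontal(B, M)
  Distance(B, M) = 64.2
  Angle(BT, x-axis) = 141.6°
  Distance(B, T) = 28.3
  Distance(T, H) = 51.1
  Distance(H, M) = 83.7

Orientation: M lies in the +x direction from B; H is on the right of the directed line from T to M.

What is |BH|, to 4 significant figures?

35.11

Checks: B.y = 0.00, M.y = 0.00 ✓; |TH| = 51.10 ✓; |HM| = 83.70 ✓.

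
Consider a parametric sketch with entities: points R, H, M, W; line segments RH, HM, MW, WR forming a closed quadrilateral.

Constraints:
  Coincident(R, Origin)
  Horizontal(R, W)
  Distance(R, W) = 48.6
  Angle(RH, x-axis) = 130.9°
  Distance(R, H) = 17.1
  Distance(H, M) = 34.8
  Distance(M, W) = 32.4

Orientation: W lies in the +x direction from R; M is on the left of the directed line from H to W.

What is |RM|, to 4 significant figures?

30.27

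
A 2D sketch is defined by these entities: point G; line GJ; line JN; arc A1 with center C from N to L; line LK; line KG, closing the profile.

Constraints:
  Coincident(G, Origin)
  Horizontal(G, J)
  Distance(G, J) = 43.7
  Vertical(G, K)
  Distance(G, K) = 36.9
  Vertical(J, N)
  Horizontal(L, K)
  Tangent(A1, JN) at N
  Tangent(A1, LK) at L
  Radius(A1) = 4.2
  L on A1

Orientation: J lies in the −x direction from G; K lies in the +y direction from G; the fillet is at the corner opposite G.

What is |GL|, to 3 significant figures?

54.1

G is at the origin; GJ is horizontal with |GJ| = 43.7 and J on the −x side, so J = (-43.7, 0.00). G and K share the same x with |GK| = 36.9 and K on the +y side, so K = (0.00, 36.9). The virtual corner opposite G is at (-43.7, 36.9). Since A1 is tangent to JN there, CN ⟂ JN and the tangent condition forces CL to be normal to LK, with radius 4.2, so the center C sits 4.2 in from both sides at C = (-39.5, 32.7). That places the tangent points at N = (-43.7, 32.7) on JN and L = (-39.5, 36.9) on LK. Then |GL| = |L − G| = 54.1.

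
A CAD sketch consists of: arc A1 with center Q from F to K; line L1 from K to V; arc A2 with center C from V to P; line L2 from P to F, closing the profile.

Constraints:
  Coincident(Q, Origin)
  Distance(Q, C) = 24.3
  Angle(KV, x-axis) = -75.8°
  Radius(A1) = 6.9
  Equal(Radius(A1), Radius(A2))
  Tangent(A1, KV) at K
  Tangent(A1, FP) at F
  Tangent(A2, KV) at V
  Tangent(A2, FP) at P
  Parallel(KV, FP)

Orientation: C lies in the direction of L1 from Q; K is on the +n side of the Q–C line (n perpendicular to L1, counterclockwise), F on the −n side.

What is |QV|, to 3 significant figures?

25.3

The slot axis is L1's direction at -75.8°, so u = (cos -75.8°, sin -75.8°) = (0.245, -0.969) and n = (−sin -75.8°, cos -75.8°) = (0.969, 0.245). Q is at the origin and C lies 24.3 along u from Q, so C = 24.3·u = (5.96, -23.6). Tangency of A1 to both parallel lines with radius 6.9 puts K and F at Q ± 6.9·n: K = (6.69, 1.69), F = (-6.69, -1.69). Equal radii place V and P the same way about C: V = C + 6.9·n = (12.7, -21.9), P = C − 6.9·n = (-0.728, -25.3). Then |QV| = |V − Q| = 25.3.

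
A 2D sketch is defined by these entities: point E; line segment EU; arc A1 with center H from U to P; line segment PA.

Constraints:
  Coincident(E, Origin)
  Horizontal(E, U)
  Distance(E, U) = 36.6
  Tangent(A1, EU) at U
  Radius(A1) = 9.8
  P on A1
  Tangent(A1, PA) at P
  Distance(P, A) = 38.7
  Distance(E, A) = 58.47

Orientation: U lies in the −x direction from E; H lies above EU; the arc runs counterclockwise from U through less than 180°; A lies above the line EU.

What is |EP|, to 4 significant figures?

29.00

Checks: ∠(HU, UE) = 90.00° ✓; |HU| = 9.800 ✓; |HP| = 9.800 ✓; ∠(HP, PA) = 90.00° ✓; |PA| = 38.70 ✓; |EA| = 58.47 ✓.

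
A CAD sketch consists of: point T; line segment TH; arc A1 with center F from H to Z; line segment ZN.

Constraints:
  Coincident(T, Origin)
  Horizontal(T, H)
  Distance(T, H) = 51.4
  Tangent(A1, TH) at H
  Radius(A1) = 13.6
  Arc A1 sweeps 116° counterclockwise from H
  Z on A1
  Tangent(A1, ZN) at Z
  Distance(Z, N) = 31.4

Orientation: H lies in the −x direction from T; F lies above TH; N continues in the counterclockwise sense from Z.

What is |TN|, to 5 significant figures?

71.317

On A1, H sits at bearing -90° from F; a 116° counterclockwise sweep puts Z at bearing 26°, so Z = F + 13.6·(cos 26°, sin 26°) = (-39.176, 19.562). Tangency of A1 to ZN means the radius FZ is perpendicular to ZN, so ZN runs along (−sin 26°, cos 26°); with |ZN| = 31.4, N = (-52.941, 47.784). Then |TN| = |N − T| = 71.317.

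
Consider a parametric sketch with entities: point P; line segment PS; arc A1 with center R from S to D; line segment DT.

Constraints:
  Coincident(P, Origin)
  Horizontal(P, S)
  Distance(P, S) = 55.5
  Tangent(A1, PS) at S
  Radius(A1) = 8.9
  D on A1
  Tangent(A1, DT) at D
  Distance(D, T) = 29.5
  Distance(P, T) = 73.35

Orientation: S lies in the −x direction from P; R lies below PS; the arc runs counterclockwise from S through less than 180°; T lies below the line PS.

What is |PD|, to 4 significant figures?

65.08

P is at the origin; P and S share the same y with |PS| = 55.5 and S on the −x side, so S = (-55.50, 0.000). Since A1 is tangent to PS there, RS ⟂ PS, so R = S + (0, -8.9) = (-55.50, -8.900). Since RD ⟂ DT (tangency), |RT| = √(8.9² + 29.5²) = 30.81 regardless of where D sits on A1. So T lies on both circle(P, 73.35) and circle(R, 30.81); the below-PS intersection is T = (-62.13, -38.99). D is the foot of the tangent from T: D = (-64.37, -9.578).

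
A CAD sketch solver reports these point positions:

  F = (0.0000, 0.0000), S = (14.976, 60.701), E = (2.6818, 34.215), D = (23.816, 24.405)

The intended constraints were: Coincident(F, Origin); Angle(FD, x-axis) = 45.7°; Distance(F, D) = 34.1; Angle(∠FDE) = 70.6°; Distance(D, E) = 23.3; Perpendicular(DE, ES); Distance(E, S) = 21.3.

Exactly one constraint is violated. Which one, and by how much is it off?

Distance(E, S) = 21.3 — off by 7.90.

F = (0.00, 0.00) ✓; FD at 45.70° ✓; |FD| = 34.10 ✓; ∠FDE = 70.60° ✓; |DE| = 23.30 ✓; ∠(DE, ES) = 90.00° ✓; |ES| = 29.20 ✗.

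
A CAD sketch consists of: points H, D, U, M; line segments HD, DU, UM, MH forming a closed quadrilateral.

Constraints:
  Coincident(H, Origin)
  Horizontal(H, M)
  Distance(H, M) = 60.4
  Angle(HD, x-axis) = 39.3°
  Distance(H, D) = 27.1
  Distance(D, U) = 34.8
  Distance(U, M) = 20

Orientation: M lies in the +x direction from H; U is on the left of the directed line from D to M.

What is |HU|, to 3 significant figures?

59.0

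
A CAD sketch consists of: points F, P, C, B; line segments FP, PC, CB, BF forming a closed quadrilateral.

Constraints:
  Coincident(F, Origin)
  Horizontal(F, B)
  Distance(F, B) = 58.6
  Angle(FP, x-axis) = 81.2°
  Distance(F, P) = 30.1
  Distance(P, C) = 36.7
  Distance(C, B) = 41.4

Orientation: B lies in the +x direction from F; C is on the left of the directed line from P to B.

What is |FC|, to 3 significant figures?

55.0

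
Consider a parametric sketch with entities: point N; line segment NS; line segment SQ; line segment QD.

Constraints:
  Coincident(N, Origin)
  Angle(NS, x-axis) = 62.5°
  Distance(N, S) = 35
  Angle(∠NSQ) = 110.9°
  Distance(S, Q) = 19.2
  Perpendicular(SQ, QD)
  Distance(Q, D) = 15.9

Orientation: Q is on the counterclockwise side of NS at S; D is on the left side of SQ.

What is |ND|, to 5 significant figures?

35.863

∠NSQ = 110.9°, so SQ runs at 62.5° + (180° − 110.9°) = 131.60° from the x-axis; with |SQ| = 19.2, Q = S + 19.2·(cos 131.60°, sin 131.60°) = (3.4138, 45.403). SQ is perpendicular to QD; with |QD| = 15.9 on the left of SQ, D = Q + 15.9·(-0.74780, -0.66393) = (-8.4762, 34.847). Then |ND| = |D − N| = 35.863.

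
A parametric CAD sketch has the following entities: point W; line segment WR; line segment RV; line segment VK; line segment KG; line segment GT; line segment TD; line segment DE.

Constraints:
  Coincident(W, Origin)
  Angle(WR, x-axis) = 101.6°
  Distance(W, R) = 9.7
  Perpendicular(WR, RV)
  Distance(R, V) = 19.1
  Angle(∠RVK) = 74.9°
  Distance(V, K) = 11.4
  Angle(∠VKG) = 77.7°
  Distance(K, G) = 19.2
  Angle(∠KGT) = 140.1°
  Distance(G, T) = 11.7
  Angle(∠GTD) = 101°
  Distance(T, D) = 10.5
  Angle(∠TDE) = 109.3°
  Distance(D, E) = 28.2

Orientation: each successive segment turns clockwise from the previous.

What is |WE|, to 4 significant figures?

26.81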